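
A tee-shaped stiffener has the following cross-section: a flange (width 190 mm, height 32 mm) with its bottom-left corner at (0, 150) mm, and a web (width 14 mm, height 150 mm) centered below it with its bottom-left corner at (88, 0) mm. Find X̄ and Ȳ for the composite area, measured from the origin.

web: A = 14 × 150 = 2100.00, centroid at (95.00, 75.00).
flange: A = 190 × 32 = 6080.00, centroid at (95.00, 166.00).
ΣA = 8180.00 mm², ΣAX̄ = 777100.00 mm³, ΣAȲ = 1166780.00 mm³.
X̄ = 777100.00/8180.00 = 95.00 mm; Ȳ = 1166780.00/8180.00 = 142.64 mm.

X̄ = 95.00 mm, Ȳ = 142.64 mm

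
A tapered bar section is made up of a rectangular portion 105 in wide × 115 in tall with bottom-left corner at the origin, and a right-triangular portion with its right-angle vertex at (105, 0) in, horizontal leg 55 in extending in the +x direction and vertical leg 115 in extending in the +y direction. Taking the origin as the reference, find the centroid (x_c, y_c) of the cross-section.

rectangular portion: A = 105 × 115 = 12075.00, centroid at (52.50, 57.50).
triangular portion: A = ½·55·115 = 3162.50, centroid at (123.33, 38.33).
ΣA = 15237.50 in², ΣAx_c = 1023979.17 in³, ΣAy_c = 815541.67 in³.
x_c = 1023979.17/15237.50 = 67.20 in; y_c = 815541.67/15237.50 = 53.52 in.

x_c = 67.20 in, y_c = 53.52 in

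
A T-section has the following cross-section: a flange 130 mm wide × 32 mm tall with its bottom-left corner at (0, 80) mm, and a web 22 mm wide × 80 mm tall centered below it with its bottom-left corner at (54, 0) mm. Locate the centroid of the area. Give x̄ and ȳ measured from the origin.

Part | A | x̄ᵢ | ȳᵢ | A·x̄ᵢ | A·ȳᵢ
web | 1760.00 | 65.00 | 40.00 | 114400.00 | 70400.00
flange | 4160.00 | 65.00 | 96.00 | 270400.00 | 399360.00
Σ | 5920.00 |  |  | 384800.00 | 469760.00
x̄ = 384800.00 / 5920.00 = 65.00 mm
ȳ = 469760.00 / 5920.00 = 79.35 mm

x̄ = 65.00 mm, ȳ = 79.35 mm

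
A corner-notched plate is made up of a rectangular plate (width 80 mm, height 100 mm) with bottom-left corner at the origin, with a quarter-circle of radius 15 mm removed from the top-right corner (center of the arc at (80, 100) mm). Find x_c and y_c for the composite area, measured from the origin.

Part | A | x̄ᵢ | ȳᵢ | A·x̄ᵢ | A·ȳᵢ
plate | 8000.00 | 40.00 | 50.00 | 320000.00 | 400000.00
removed quarter-circle | -176.71 | 73.63 | 93.63 | -13012.17 | -16546.46
Σ | 7823.29 |  |  | 306987.83 | 383453.54
x_c = 306987.83 / 7823.29 = 39.24 mm
y_c = 383453.54 / 7823.29 = 49.01 mm

x_c = 39.24 mm, y_c = 49.01 mm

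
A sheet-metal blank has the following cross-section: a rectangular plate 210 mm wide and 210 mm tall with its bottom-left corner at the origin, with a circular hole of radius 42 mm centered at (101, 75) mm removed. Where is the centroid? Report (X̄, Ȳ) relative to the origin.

X̄ = 105.57 mm, Ȳ = 109.31 mm

plate: A = 210 × 210 = 44100.00, centroid at (105.00, 105.00).
hole: A = −π·42² = -5541.77, centroid at (101.00, 75.00).
ΣA = 38558.23 mm², ΣAX̄ = 4070781.29 mm³, ΣAȲ = 4214867.29 mm³.
X̄ = 4070781.29/38558.23 = 105.57 mm; Ȳ = 4214867.29/38558.23 = 109.31 mm.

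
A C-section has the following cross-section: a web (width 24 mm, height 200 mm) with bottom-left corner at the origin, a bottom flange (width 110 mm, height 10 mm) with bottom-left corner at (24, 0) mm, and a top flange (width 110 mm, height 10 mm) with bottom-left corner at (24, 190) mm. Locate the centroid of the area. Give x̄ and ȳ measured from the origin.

Part | A | x̄ᵢ | ȳᵢ | A·x̄ᵢ | A·ȳᵢ
web | 4800.00 | 12.00 | 100.00 | 57600.00 | 480000.00
bottom flange | 1100.00 | 79.00 | 5.00 | 86900.00 | 5500.00
top flange | 1100.00 | 79.00 | 195.00 | 86900.00 | 214500.00
Σ | 7000.00 |  |  | 231400.00 | 700000.00
x̄ = 231400.00 / 7000.00 = 33.06 mm
ȳ = 700000.00 / 7000.00 = 100.00 mm

x̄ = 33.06 mm, ȳ = 100.00 mm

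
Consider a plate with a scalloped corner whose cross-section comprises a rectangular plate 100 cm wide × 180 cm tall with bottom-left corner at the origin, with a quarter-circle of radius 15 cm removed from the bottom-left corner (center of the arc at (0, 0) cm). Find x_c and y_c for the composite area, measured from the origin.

plate: A = 100 × 180 = 18000.00, centroid at (50.00, 90.00).
removed quarter-circle: A = −¼π·15² = -176.71, centroid at (6.37, 6.37).
ΣA = 17823.29 cm²
ΣAx_c = (18000.00)(50.00) + (-176.71)(6.37) = 898875.00 cm³
ΣAy_c = (18000.00)(90.00) + (-176.71)(6.37) = 1618875.00 cm³
x_c = 898875.00 / 17823.29 = 50.43 cm
y_c = 1618875.00 / 17823.29 = 90.83 cm

x_c = 50.43 cm, y_c = 90.83 cm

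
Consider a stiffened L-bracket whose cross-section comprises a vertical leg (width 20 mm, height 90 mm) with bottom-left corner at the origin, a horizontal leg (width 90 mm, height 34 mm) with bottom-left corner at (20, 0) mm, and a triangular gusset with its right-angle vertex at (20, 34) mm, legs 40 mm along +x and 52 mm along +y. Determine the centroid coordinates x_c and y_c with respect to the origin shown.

vertical leg: A = 20 × 90 = 1800.00, centroid at (10.00, 45.00).
horizontal leg: A = 90 × 34 = 3060.00, centroid at (65.00, 17.00).
gusset: A = ½·40·52 = 1040.00, centroid at (33.33, 51.33).
ΣA = 5900.00 mm²
ΣAx_c = (1800.00)(10.00) + (3060.00)(65.00) + (1040.00)(33.33) = 251566.67 mm³
ΣAy_c = (1800.00)(45.00) + (3060.00)(17.00) + (1040.00)(51.33) = 186406.67 mm³
x_c = 251566.67 / 5900.00 = 42.64 mm
y_c = 186406.67 / 5900.00 = 31.59 mm

x_c = 42.64 mm, y_c = 31.59 mm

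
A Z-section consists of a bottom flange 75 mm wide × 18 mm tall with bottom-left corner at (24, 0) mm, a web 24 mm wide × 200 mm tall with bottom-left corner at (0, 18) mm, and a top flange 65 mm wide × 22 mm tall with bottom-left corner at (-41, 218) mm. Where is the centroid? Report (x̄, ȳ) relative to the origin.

x̄ = 16.95 mm, ȳ = 119.53 mm

bottom flange: A = 75 × 18 = 1350.00, centroid at (61.50, 9.00).
web: A = 24 × 200 = 4800.00, centroid at (12.00, 118.00).
top flange: A = 65 × 22 = 1430.00, centroid at (-8.50, 229.00).
ΣA = 7580.00 mm², ΣAx̄ = 128470.00 mm³, ΣAȳ = 906020.00 mm³.
x̄ = 128470.00/7580.00 = 16.95 mm; ȳ = 906020.00/7580.00 = 119.53 mm.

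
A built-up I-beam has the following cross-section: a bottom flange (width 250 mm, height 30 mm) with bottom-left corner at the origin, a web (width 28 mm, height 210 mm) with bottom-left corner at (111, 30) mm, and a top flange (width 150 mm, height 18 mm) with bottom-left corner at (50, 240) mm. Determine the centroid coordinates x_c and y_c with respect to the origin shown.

bottom flange: A = 250 × 30 = 7500.00, centroid at (125.00, 15.00).
web: A = 28 × 210 = 5880.00, centroid at (125.00, 135.00).
top flange: A = 150 × 18 = 2700.00, centroid at (125.00, 249.00).
ΣA = 16080.00 mm², ΣAx_c = 2010000.00 mm³, ΣAy_c = 1578600.00 mm³.
x_c = 2010000.00/16080.00 = 125.00 mm; y_c = 1578600.00/16080.00 = 98.17 mm.

x_c = 125.00 mm, y_c = 98.17 mm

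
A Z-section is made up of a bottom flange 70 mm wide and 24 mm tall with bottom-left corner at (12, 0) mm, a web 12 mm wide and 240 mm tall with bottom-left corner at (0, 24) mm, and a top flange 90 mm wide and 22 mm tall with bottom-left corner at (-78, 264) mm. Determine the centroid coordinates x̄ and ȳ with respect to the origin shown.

x̄ = 4.72 mm, ȳ = 149.75 mm

Part | A | x̄ᵢ | ȳᵢ | A·x̄ᵢ | A·ȳᵢ
bottom flange | 1680.00 | 47.00 | 12.00 | 78960.00 | 20160.00
web | 2880.00 | 6.00 | 144.00 | 17280.00 | 414720.00
top flange | 1980.00 | -33.00 | 275.00 | -65340.00 | 544500.00
Σ | 6540.00 |  |  | 30900.00 | 979380.00
x̄ = 30900.00 / 6540.00 = 4.72 mm
ȳ = 979380.00 / 6540.00 = 149.75 mm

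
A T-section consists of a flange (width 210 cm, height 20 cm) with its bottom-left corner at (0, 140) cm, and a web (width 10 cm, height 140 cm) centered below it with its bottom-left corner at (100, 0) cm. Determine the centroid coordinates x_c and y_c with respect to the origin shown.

x_c = 105.00 cm, y_c = 130.00 cm

Part | A | x̄ᵢ | ȳᵢ | A·x̄ᵢ | A·ȳᵢ
web | 1400.00 | 105.00 | 70.00 | 147000.00 | 98000.00
flange | 4200.00 | 105.00 | 150.00 | 441000.00 | 630000.00
Σ | 5600.00 |  |  | 588000.00 | 728000.00
x_c = 588000.00 / 5600.00 = 105.00 cm
y_c = 728000.00 / 5600.00 = 130.00 cm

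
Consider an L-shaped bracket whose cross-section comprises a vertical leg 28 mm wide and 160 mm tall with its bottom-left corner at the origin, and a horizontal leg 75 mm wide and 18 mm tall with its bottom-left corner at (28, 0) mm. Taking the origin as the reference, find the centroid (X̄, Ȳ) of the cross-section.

vertical leg: A = 28 × 160 = 4480.00, centroid at (14.00, 80.00).
horizontal leg: A = 75 × 18 = 1350.00, centroid at (65.50, 9.00).
ΣA = 5830.00 mm²
ΣAX̄ = (4480.00)(14.00) + (1350.00)(65.50) = 151145.00 mm³
ΣAȲ = (4480.00)(80.00) + (1350.00)(9.00) = 370550.00 mm³
X̄ = 151145.00 / 5830.00 = 25.93 mm
Ȳ = 370550.00 / 5830.00 = 63.56 mm

X̄ = 25.93 mm, Ȳ = 63.56 mm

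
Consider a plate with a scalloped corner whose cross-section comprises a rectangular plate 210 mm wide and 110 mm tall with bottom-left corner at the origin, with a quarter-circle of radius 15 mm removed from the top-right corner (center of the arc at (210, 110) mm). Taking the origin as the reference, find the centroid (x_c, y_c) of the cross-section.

x_c = 104.24 mm, y_c = 54.63 mm

plate: A = 210 × 110 = 23100.00, centroid at (105.00, 55.00).
removed quarter-circle: A = −¼π·15² = -176.71, centroid at (203.63, 103.63).
ΣA = 22923.29 mm²
ΣAx_c = (23100.00)(105.00) + (-176.71)(203.63) = 2389514.94 mm³
ΣAy_c = (23100.00)(55.00) + (-176.71)(103.63) = 1252186.40 mm³
x_c = 2389514.94 / 22923.29 = 104.24 mm
y_c = 1252186.40 / 22923.29 = 54.63 mm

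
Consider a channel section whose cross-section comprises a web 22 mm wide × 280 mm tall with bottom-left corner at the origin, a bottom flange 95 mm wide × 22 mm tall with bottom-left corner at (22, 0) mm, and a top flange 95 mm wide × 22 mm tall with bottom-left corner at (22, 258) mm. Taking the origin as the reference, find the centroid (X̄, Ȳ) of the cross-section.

X̄ = 34.65 mm, Ȳ = 140.00 mm

web: A = 22 × 280 = 6160.00, centroid at (11.00, 140.00).
bottom flange: A = 95 × 22 = 2090.00, centroid at (69.50, 11.00).
top flange: A = 95 × 22 = 2090.00, centroid at (69.50, 269.00).
ΣA = 10340.00 mm²
ΣAX̄ = (6160.00)(11.00) + (2090.00)(69.50) + (2090.00)(69.50) = 358270.00 mm³
ΣAȲ = (6160.00)(140.00) + (2090.00)(11.00) + (2090.00)(269.00) = 1447600.00 mm³
X̄ = 358270.00 / 10340.00 = 34.65 mm
Ȳ = 1447600.00 / 10340.00 = 140.00 mm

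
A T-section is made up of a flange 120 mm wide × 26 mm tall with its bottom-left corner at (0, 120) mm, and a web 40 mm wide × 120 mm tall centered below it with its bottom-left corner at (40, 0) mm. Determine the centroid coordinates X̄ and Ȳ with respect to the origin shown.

X̄ = 60.00 mm, Ȳ = 88.76 mm

web: A = 40 × 120 = 4800.00, centroid at (60.00, 60.00).
flange: A = 120 × 26 = 3120.00, centroid at (60.00, 133.00).
ΣA = 7920.00 mm², ΣAX̄ = 475200.00 mm³, ΣAȲ = 702960.00 mm³.
X̄ = 475200.00/7920.00 = 60.00 mm; Ȳ = 702960.00/7920.00 = 88.76 mm.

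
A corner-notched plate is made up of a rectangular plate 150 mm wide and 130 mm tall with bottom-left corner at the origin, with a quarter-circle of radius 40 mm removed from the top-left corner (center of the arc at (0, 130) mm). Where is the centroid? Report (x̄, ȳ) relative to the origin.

plate: A = 150 × 130 = 19500.00, centroid at (75.00, 65.00).
removed quarter-circle: A = −¼π·40² = -1256.64, centroid at (16.98, 113.02).
ΣA = 18243.36 mm²
ΣAx̄ = (19500.00)(75.00) + (-1256.64)(16.98) = 1441166.67 mm³
ΣAȳ = (19500.00)(65.00) + (-1256.64)(113.02) = 1125470.52 mm³
x̄ = 1441166.67 / 18243.36 = 79.00 mm
ȳ = 1125470.52 / 18243.36 = 61.69 mm

x̄ = 79.00 mm, ȳ = 61.69 mm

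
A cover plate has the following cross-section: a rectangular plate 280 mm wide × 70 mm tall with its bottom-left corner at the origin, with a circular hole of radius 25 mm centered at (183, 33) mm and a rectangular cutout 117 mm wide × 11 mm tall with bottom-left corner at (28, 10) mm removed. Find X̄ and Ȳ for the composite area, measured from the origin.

X̄ = 139.05 mm, Ȳ = 36.78 mm

Part | A | x̄ᵢ | ȳᵢ | A·x̄ᵢ | A·ȳᵢ
plate | 19600.00 | 140.00 | 35.00 | 2744000.00 | 686000.00
hole 1 | -1963.50 | 183.00 | 33.00 | -359319.66 | -64795.35
hole 2 | -1287.00 | 86.50 | 15.50 | -111325.50 | -19948.50
Σ | 16349.50 |  |  | 2273354.84 | 601256.15
X̄ = 2273354.84 / 16349.50 = 139.05 mm
Ȳ = 601256.15 / 16349.50 = 36.78 mm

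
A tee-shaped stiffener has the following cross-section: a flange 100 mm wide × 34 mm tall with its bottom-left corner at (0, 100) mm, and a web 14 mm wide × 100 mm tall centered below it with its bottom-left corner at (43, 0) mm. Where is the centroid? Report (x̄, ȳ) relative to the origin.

x̄ = 50.00 mm, ȳ = 97.46 mm

web: A = 14 × 100 = 1400.00, centroid at (50.00, 50.00).
flange: A = 100 × 34 = 3400.00, centroid at (50.00, 117.00).
ΣA = 4800.00 mm²
ΣAx̄ = (1400.00)(50.00) + (3400.00)(50.00) = 240000.00 mm³
ΣAȳ = (1400.00)(50.00) + (3400.00)(117.00) = 467800.00 mm³
x̄ = 240000.00 / 4800.00 = 50.00 mm
ȳ = 467800.00 / 4800.00 = 97.46 mm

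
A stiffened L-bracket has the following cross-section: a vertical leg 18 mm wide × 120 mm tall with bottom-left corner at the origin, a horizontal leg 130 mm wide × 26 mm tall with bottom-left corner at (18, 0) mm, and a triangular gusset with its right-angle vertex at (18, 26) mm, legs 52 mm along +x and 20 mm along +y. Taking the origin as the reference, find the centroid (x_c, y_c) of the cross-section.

vertical leg: A = 18 × 120 = 2160.00, centroid at (9.00, 60.00).
horizontal leg: A = 130 × 26 = 3380.00, centroid at (83.00, 13.00).
gusset: A = ½·52·20 = 520.00, centroid at (35.33, 32.67).
ΣA = 6060.00 mm², ΣAx_c = 318353.33 mm³, ΣAy_c = 190526.67 mm³.
x_c = 318353.33/6060.00 = 52.53 mm; y_c = 190526.67/6060.00 = 31.44 mm.

x_c = 52.53 mm, y_c = 31.44 mm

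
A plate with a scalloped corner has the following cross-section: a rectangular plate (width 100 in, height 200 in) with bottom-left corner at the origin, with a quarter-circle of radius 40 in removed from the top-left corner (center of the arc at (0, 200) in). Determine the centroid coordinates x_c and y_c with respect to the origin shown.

x_c = 52.21 in, y_c = 94.43 in

plate: A = 100 × 200 = 20000.00, centroid at (50.00, 100.00).
removed quarter-circle: A = −¼π·40² = -1256.64, centroid at (16.98, 183.02).
ΣA = 18743.36 in², ΣAx_c = 978666.67 in³, ΣAy_c = 1770005.92 in³.
x_c = 978666.67/18743.36 = 52.21 in; y_c = 1770005.92/18743.36 = 94.43 in.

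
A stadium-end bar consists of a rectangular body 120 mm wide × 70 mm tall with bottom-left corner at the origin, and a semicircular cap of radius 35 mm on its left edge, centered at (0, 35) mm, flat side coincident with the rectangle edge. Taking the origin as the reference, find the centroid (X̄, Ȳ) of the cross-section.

X̄ = 46.05 mm, Ȳ = 35.00 mm

rectangular body: A = 120 × 70 = 8400.00, centroid at (60.00, 35.00).
semicircular end: A = ½π·35² = 1924.23, centroid at (-14.85, 35.00).
ΣA = 10324.23 mm², ΣAX̄ = 475416.67 mm³, ΣAȲ = 361347.89 mm³.
X̄ = 475416.67/10324.23 = 46.05 mm; Ȳ = 361347.89/10324.23 = 35.00 mm.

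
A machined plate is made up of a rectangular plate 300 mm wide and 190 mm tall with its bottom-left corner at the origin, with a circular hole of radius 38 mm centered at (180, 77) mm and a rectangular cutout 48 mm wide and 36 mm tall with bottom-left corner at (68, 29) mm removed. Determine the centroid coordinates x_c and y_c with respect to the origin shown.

plate: A = 300 × 190 = 57000.00, centroid at (150.00, 95.00).
hole 1: A = −π·38² = -4536.46, centroid at (180.00, 77.00).
hole 2: A = −(48 × 36) = -1728.00, centroid at (92.00, 47.00).
ΣA = 50735.54 mm²
ΣAx_c = (57000.00)(150.00) + (-4536.46)(180.00) + (-1728.00)(92.00) = 7574461.24 mm³
ΣAy_c = (57000.00)(95.00) + (-4536.46)(77.00) + (-1728.00)(47.00) = 4984476.60 mm³
x_c = 7574461.24 / 50735.54 = 149.29 mm
y_c = 4984476.60 / 50735.54 = 98.24 mm

x_c = 149.29 mm, y_c = 98.24 mm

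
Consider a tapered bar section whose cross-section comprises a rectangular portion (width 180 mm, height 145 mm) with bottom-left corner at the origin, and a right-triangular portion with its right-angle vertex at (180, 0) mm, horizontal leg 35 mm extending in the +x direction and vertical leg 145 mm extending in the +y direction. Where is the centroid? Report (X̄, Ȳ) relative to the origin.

rectangular portion: A = 180 × 145 = 26100.00, centroid at (90.00, 72.50).
triangular portion: A = ½·35·145 = 2537.50, centroid at (191.67, 48.33).
ΣA = 28637.50 mm², ΣAX̄ = 2835354.17 mm³, ΣAȲ = 2014895.83 mm³.
X̄ = 2835354.17/28637.50 = 99.01 mm; Ȳ = 2014895.83/28637.50 = 70.36 mm.

X̄ = 99.01 mm, Ȳ = 70.36 mm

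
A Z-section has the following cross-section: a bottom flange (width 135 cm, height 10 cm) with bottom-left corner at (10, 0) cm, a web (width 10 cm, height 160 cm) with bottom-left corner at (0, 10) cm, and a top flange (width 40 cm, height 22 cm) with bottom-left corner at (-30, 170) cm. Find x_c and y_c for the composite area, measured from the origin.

bottom flange: A = 135 × 10 = 1350.00, centroid at (77.50, 5.00).
web: A = 10 × 160 = 1600.00, centroid at (5.00, 90.00).
top flange: A = 40 × 22 = 880.00, centroid at (-10.00, 181.00).
ΣA = 3830.00 cm²
ΣAx_c = (1350.00)(77.50) + (1600.00)(5.00) + (880.00)(-10.00) = 103825.00 cm³
ΣAy_c = (1350.00)(5.00) + (1600.00)(90.00) + (880.00)(181.00) = 310030.00 cm³
x_c = 103825.00 / 3830.00 = 27.11 cm
y_c = 310030.00 / 3830.00 = 80.95 cm

x_c = 27.11 cm, y_c = 80.95 cm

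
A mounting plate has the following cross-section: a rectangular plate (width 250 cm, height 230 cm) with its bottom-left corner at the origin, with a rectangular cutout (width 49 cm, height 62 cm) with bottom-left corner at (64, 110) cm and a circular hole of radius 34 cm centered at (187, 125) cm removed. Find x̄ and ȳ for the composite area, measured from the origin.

x̄ = 122.75 cm, ȳ = 112.73 cm

plate: A = 250 × 230 = 57500.00, centroid at (125.00, 115.00).
hole 1: A = −(49 × 62) = -3038.00, centroid at (88.50, 141.00).
hole 2: A = −π·34² = -3631.68, centroid at (187.00, 125.00).
ΣA = 50830.32 cm², ΣAx̄ = 6239512.63 cm³, ΣAȳ = 5730181.86 cm³.
x̄ = 6239512.63/50830.32 = 122.75 cm; ȳ = 5730181.86/50830.32 = 112.73 cm.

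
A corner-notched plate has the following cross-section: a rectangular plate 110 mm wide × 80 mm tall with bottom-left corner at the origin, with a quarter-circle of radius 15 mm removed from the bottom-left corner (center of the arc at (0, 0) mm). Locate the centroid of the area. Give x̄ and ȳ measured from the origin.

x̄ = 56.00 mm, ȳ = 40.69 mm

plate: A = 110 × 80 = 8800.00, centroid at (55.00, 40.00).
removed quarter-circle: A = −¼π·15² = -176.71, centroid at (6.37, 6.37).
ΣA = 8623.29 mm², ΣAx̄ = 482875.00 mm³, ΣAȳ = 350875.00 mm³.
x̄ = 482875.00/8623.29 = 56.00 mm; ȳ = 350875.00/8623.29 = 40.69 mm.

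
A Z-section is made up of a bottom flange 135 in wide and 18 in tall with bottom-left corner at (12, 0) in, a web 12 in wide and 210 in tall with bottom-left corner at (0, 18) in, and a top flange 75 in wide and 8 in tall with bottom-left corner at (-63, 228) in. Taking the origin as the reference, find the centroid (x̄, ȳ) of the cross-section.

x̄ = 34.78 in, ȳ = 84.87 in

bottom flange: A = 135 × 18 = 2430.00, centroid at (79.50, 9.00).
web: A = 12 × 210 = 2520.00, centroid at (6.00, 123.00).
top flange: A = 75 × 8 = 600.00, centroid at (-25.50, 232.00).
ΣA = 5550.00 in², ΣAx̄ = 193005.00 in³, ΣAȳ = 471030.00 in³.
x̄ = 193005.00/5550.00 = 34.78 in; ȳ = 471030.00/5550.00 = 84.87 in.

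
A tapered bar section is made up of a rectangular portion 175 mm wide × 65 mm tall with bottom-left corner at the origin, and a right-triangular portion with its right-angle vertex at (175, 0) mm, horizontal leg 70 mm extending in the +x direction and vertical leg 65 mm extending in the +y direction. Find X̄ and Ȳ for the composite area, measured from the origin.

Part | A | x̄ᵢ | ȳᵢ | A·x̄ᵢ | A·ȳᵢ
rectangular portion | 11375.00 | 87.50 | 32.50 | 995312.50 | 369687.50
triangular portion | 2275.00 | 198.33 | 21.67 | 451208.33 | 49291.67
Σ | 13650.00 |  |  | 1446520.83 | 418979.17
X̄ = 1446520.83 / 13650.00 = 105.97 mm
Ȳ = 418979.17 / 13650.00 = 30.69 mm

X̄ = 105.97 mm, Ȳ = 30.69 mm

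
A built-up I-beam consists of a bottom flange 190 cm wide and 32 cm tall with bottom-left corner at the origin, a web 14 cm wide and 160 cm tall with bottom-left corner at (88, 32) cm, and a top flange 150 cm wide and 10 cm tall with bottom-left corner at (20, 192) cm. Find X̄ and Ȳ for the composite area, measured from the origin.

bottom flange: A = 190 × 32 = 6080.00, centroid at (95.00, 16.00).
web: A = 14 × 160 = 2240.00, centroid at (95.00, 112.00).
top flange: A = 150 × 10 = 1500.00, centroid at (95.00, 197.00).
ΣA = 9820.00 cm²
ΣAX̄ = (6080.00)(95.00) + (2240.00)(95.00) + (1500.00)(95.00) = 932900.00 cm³
ΣAȲ = (6080.00)(16.00) + (2240.00)(112.00) + (1500.00)(197.00) = 643660.00 cm³
X̄ = 932900.00 / 9820.00 = 95.00 cm
Ȳ = 643660.00 / 9820.00 = 65.55 cm

X̄ = 95.00 cm, Ȳ = 65.55 cm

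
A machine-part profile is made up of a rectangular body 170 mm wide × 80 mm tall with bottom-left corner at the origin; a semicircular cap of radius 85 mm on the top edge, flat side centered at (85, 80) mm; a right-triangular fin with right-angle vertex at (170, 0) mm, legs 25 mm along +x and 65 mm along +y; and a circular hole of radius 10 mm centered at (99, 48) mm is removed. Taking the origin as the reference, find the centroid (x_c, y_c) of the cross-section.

x_c = 87.81 mm, y_c = 73.24 mm

rectangular body: A = 170 × 80 = 13600.00, centroid at (85.00, 40.00).
semicircular top: A = ½π·85² = 11349.00, centroid at (85.00, 116.08).
triangular fin: A = ½·25·65 = 812.50, centroid at (178.33, 21.67).
hole: A = −π·10² = -314.16, centroid at (99.00, 48.00).
ΣA = 25447.34 mm²
ΣAx_c = (13600.00)(85.00) + (11349.00)(85.00) + (812.50)(178.33) + (-314.16)(99.00) = 2234459.36 mm³
ΣAy_c = (13600.00)(40.00) + (11349.00)(116.08) + (812.50)(21.67) + (-314.16)(48.00) = 1863861.47 mm³
x_c = 2234459.36 / 25447.34 = 87.81 mm
y_c = 1863861.47 / 25447.34 = 73.24 mm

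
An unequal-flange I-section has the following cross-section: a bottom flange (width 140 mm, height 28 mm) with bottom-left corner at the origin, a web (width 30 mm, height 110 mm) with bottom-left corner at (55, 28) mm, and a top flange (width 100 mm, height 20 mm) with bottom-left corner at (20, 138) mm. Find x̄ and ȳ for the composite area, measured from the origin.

x̄ = 70.00 mm, ȳ = 67.76 mm

bottom flange: A = 140 × 28 = 3920.00, centroid at (70.00, 14.00).
web: A = 30 × 110 = 3300.00, centroid at (70.00, 83.00).
top flange: A = 100 × 20 = 2000.00, centroid at (70.00, 148.00).
ΣA = 9220.00 mm²
ΣAx̄ = (3920.00)(70.00) + (3300.00)(70.00) + (2000.00)(70.00) = 645400.00 mm³
ΣAȳ = (3920.00)(14.00) + (3300.00)(83.00) + (2000.00)(148.00) = 624780.00 mm³
x̄ = 645400.00 / 9220.00 = 70.00 mm
ȳ = 624780.00 / 9220.00 = 67.76 mm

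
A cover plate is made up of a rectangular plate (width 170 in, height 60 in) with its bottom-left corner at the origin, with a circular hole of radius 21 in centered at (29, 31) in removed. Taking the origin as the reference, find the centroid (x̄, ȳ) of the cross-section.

x̄ = 93.80 in, ȳ = 29.84 in

plate: A = 170 × 60 = 10200.00, centroid at (85.00, 30.00).
hole: A = −π·21² = -1385.44, centroid at (29.00, 31.00).
ΣA = 8814.56 in², ΣAx̄ = 826822.17 in³, ΣAȳ = 263051.29 in³.
x̄ = 826822.17/8814.56 = 93.80 in; ȳ = 263051.29/8814.56 = 29.84 in.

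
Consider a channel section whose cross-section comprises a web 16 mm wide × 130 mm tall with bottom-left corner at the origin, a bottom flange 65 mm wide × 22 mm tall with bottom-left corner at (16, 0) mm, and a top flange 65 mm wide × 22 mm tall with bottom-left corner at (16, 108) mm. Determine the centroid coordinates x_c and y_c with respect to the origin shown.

web: A = 16 × 130 = 2080.00, centroid at (8.00, 65.00).
bottom flange: A = 65 × 22 = 1430.00, centroid at (48.50, 11.00).
top flange: A = 65 × 22 = 1430.00, centroid at (48.50, 119.00).
ΣA = 4940.00 mm²
ΣAx_c = (2080.00)(8.00) + (1430.00)(48.50) + (1430.00)(48.50) = 155350.00 mm³
ΣAy_c = (2080.00)(65.00) + (1430.00)(11.00) + (1430.00)(119.00) = 321100.00 mm³
x_c = 155350.00 / 4940.00 = 31.45 mm
y_c = 321100.00 / 4940.00 = 65.00 mm

x_c = 31.45 mm, y_c = 65.00 mm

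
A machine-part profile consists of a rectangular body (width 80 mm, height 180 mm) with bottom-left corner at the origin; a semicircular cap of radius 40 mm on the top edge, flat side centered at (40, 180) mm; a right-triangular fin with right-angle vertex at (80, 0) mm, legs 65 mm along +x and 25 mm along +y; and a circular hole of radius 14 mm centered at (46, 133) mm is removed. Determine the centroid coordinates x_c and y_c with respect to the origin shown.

rectangular body: A = 80 × 180 = 14400.00, centroid at (40.00, 90.00).
semicircular top: A = ½π·40² = 2513.27, centroid at (40.00, 196.98).
triangular fin: A = ½·65·25 = 812.50, centroid at (101.67, 8.33).
hole: A = −π·14² = -615.75, centroid at (46.00, 133.00).
ΣA = 17110.02 mm²
ΣAx_c = (14400.00)(40.00) + (2513.27)(40.00) + (812.50)(101.67) + (-615.75)(46.00) = 730810.53 mm³
ΣAy_c = (14400.00)(90.00) + (2513.27)(196.98) + (812.50)(8.33) + (-615.75)(133.00) = 1715931.80 mm³
x_c = 730810.53 / 17110.02 = 42.71 mm
y_c = 1715931.80 / 17110.02 = 100.29 mm

x_c = 42.71 mm, y_c = 100.29 mm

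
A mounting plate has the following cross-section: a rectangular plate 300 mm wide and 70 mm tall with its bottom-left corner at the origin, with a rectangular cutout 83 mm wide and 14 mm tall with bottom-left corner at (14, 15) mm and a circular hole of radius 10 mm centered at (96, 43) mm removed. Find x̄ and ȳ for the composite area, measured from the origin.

x̄ = 156.49 mm, ȳ = 35.64 mm

Part | A | x̄ᵢ | ȳᵢ | A·x̄ᵢ | A·ȳᵢ
plate | 21000.00 | 150.00 | 35.00 | 3150000.00 | 735000.00
hole 1 | -1162.00 | 55.50 | 22.00 | -64491.00 | -25564.00
hole 2 | -314.16 | 96.00 | 43.00 | -30159.29 | -13508.85
Σ | 19523.84 |  |  | 3055349.71 | 695927.15
x̄ = 3055349.71 / 19523.84 = 156.49 mm
ȳ = 695927.15 / 19523.84 = 35.64 mm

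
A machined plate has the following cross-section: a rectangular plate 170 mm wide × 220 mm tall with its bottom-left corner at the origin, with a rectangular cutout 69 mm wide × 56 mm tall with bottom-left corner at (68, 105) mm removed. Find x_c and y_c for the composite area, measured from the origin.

x_c = 82.98 mm, y_c = 107.35 mm

Part | A | x̄ᵢ | ȳᵢ | A·x̄ᵢ | A·ȳᵢ
plate | 37400.00 | 85.00 | 110.00 | 3179000.00 | 4114000.00
hole | -3864.00 | 102.50 | 133.00 | -396060.00 | -513912.00
Σ | 33536.00 |  |  | 2782940.00 | 3600088.00
x_c = 2782940.00 / 33536.00 = 82.98 mm
y_c = 3600088.00 / 33536.00 = 107.35 mm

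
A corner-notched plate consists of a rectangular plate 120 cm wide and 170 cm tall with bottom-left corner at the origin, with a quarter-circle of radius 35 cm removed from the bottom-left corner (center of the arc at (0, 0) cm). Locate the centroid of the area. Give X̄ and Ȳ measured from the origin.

plate: A = 120 × 170 = 20400.00, centroid at (60.00, 85.00).
removed quarter-circle: A = −¼π·35² = -962.11, centroid at (14.85, 14.85).
ΣA = 19437.89 cm²
ΣAX̄ = (20400.00)(60.00) + (-962.11)(14.85) = 1209708.33 cm³
ΣAȲ = (20400.00)(85.00) + (-962.11)(14.85) = 1719708.33 cm³
X̄ = 1209708.33 / 19437.89 = 62.23 cm
Ȳ = 1719708.33 / 19437.89 = 88.47 cm

X̄ = 62.23 cm, Ȳ = 88.47 cm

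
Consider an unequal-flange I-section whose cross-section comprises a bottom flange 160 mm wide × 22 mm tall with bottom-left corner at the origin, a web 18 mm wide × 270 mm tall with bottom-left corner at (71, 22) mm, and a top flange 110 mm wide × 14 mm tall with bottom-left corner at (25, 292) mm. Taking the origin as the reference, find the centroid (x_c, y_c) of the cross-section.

x_c = 80.00 mm, y_c = 127.24 mm

bottom flange: A = 160 × 22 = 3520.00, centroid at (80.00, 11.00).
web: A = 18 × 270 = 4860.00, centroid at (80.00, 157.00).
top flange: A = 110 × 14 = 1540.00, centroid at (80.00, 299.00).
ΣA = 9920.00 mm²
ΣAx_c = (3520.00)(80.00) + (4860.00)(80.00) + (1540.00)(80.00) = 793600.00 mm³
ΣAy_c = (3520.00)(11.00) + (4860.00)(157.00) + (1540.00)(299.00) = 1262200.00 mm³
x_c = 793600.00 / 9920.00 = 80.00 mm
y_c = 1262200.00 / 9920.00 = 127.24 mm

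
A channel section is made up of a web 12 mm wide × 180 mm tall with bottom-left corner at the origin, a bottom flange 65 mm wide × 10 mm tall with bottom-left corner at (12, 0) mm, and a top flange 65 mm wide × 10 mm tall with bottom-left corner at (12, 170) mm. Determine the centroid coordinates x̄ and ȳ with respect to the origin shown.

x̄ = 20.47 mm, ȳ = 90.00 mm

Part | A | x̄ᵢ | ȳᵢ | A·x̄ᵢ | A·ȳᵢ
web | 2160.00 | 6.00 | 90.00 | 12960.00 | 194400.00
bottom flange | 650.00 | 44.50 | 5.00 | 28925.00 | 3250.00
top flange | 650.00 | 44.50 | 175.00 | 28925.00 | 113750.00
Σ | 3460.00 |  |  | 70810.00 | 311400.00
x̄ = 70810.00 / 3460.00 = 20.47 mm
ȳ = 311400.00 / 3460.00 = 90.00 mm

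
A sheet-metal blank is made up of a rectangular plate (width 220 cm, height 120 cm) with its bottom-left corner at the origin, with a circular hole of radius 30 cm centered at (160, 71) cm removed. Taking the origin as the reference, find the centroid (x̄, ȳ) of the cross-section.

x̄ = 104.00 cm, ȳ = 58.68 cm

plate: A = 220 × 120 = 26400.00, centroid at (110.00, 60.00).
hole: A = −π·30² = -2827.43, centroid at (160.00, 71.00).
ΣA = 23572.57 cm²
ΣAx̄ = (26400.00)(110.00) + (-2827.43)(160.00) = 2451610.66 cm³
ΣAȳ = (26400.00)(60.00) + (-2827.43)(71.00) = 1383252.23 cm³
x̄ = 2451610.66 / 23572.57 = 104.00 cm
ȳ = 1383252.23 / 23572.57 = 58.68 cm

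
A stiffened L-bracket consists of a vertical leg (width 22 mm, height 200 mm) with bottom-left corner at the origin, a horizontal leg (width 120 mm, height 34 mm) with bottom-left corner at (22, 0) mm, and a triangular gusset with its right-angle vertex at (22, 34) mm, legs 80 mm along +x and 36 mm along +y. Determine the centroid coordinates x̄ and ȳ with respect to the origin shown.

Part | A | x̄ᵢ | ȳᵢ | A·x̄ᵢ | A·ȳᵢ
vertical leg | 4400.00 | 11.00 | 100.00 | 48400.00 | 440000.00
horizontal leg | 4080.00 | 82.00 | 17.00 | 334560.00 | 69360.00
gusset | 1440.00 | 48.67 | 46.00 | 70080.00 | 66240.00
Σ | 9920.00 |  |  | 453040.00 | 575600.00
x̄ = 453040.00 / 9920.00 = 45.67 mm
ȳ = 575600.00 / 9920.00 = 58.02 mm

x̄ = 45.67 mm, ȳ = 58.02 mm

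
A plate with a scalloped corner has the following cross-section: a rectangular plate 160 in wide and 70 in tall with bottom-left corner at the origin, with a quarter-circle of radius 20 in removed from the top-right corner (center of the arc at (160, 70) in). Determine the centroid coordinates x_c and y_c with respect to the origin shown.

plate: A = 160 × 70 = 11200.00, centroid at (80.00, 35.00).
removed quarter-circle: A = −¼π·20² = -314.16, centroid at (151.51, 61.51).
ΣA = 10885.84 in², ΣAx_c = 848401.18 in³, ΣAy_c = 372675.52 in³.
x_c = 848401.18/10885.84 = 77.94 in; y_c = 372675.52/10885.84 = 34.23 in.

x_c = 77.94 in, y_c = 34.23 in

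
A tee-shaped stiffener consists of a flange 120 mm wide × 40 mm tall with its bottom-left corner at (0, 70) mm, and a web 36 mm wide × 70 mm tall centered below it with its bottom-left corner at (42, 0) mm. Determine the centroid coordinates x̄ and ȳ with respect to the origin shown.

x̄ = 60.00 mm, ȳ = 71.07 mm

web: A = 36 × 70 = 2520.00, centroid at (60.00, 35.00).
flange: A = 120 × 40 = 4800.00, centroid at (60.00, 90.00).
ΣA = 7320.00 mm², ΣAx̄ = 439200.00 mm³, ΣAȳ = 520200.00 mm³.
x̄ = 439200.00/7320.00 = 60.00 mm; ȳ = 520200.00/7320.00 = 71.07 mm.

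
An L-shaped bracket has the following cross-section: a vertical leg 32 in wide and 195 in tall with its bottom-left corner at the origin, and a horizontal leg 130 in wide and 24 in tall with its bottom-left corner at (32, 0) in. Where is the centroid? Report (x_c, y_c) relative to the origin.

Part | A | x̄ᵢ | ȳᵢ | A·x̄ᵢ | A·ȳᵢ
vertical leg | 6240.00 | 16.00 | 97.50 | 99840.00 | 608400.00
horizontal leg | 3120.00 | 97.00 | 12.00 | 302640.00 | 37440.00
Σ | 9360.00 |  |  | 402480.00 | 645840.00
x_c = 402480.00 / 9360.00 = 43.00 in
y_c = 645840.00 / 9360.00 = 69.00 in

x_c = 43.00 in, y_c = 69.00 in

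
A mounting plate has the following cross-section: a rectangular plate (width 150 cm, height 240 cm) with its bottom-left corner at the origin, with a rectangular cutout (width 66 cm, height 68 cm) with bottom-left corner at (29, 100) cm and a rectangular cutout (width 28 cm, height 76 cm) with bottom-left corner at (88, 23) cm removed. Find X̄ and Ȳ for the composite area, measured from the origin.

X̄ = 75.03 cm, Ȳ = 122.13 cm

Part | A | x̄ᵢ | ȳᵢ | A·x̄ᵢ | A·ȳᵢ
plate | 36000.00 | 75.00 | 120.00 | 2700000.00 | 4320000.00
hole 1 | -4488.00 | 62.00 | 134.00 | -278256.00 | -601392.00
hole 2 | -2128.00 | 102.00 | 61.00 | -217056.00 | -129808.00
Σ | 29384.00 |  |  | 2204688.00 | 3588800.00
X̄ = 2204688.00 / 29384.00 = 75.03 cm
Ȳ = 3588800.00 / 29384.00 = 122.13 cm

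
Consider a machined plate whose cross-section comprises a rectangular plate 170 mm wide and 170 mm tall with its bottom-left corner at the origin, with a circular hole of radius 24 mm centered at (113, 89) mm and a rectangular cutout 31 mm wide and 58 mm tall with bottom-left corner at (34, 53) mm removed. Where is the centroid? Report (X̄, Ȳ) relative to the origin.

X̄ = 85.52 mm, Ȳ = 84.93 mm

plate: A = 170 × 170 = 28900.00, centroid at (85.00, 85.00).
hole 1: A = −π·24² = -1809.56, centroid at (113.00, 89.00).
hole 2: A = −(31 × 58) = -1798.00, centroid at (49.50, 82.00).
ΣA = 25292.44 mm², ΣAX̄ = 2163019.02 mm³, ΣAȲ = 2148013.39 mm³.
X̄ = 2163019.02/25292.44 = 85.52 mm; Ȳ = 2148013.39/25292.44 = 84.93 mm.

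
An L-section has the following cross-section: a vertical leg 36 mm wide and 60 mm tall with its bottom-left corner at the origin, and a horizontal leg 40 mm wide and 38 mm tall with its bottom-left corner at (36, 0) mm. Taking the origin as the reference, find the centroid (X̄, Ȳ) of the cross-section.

vertical leg: A = 36 × 60 = 2160.00, centroid at (18.00, 30.00).
horizontal leg: A = 40 × 38 = 1520.00, centroid at (56.00, 19.00).
ΣA = 3680.00 mm²
ΣAX̄ = (2160.00)(18.00) + (1520.00)(56.00) = 124000.00 mm³
ΣAȲ = (2160.00)(30.00) + (1520.00)(19.00) = 93680.00 mm³
X̄ = 124000.00 / 3680.00 = 33.70 mm
Ȳ = 93680.00 / 3680.00 = 25.46 mm

X̄ = 33.70 mm, Ȳ = 25.46 mm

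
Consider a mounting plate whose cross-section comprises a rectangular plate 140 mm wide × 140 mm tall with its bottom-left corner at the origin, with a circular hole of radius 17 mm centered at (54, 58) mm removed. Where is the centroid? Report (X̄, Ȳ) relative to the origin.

X̄ = 70.78 mm, Ȳ = 70.58 mm

plate: A = 140 × 140 = 19600.00, centroid at (70.00, 70.00).
hole: A = −π·17² = -907.92, centroid at (54.00, 58.00).
ΣA = 18692.08 mm², ΣAX̄ = 1322972.31 mm³, ΣAȲ = 1319340.62 mm³.
X̄ = 1322972.31/18692.08 = 70.78 mm; Ȳ = 1319340.62/18692.08 = 70.58 mm.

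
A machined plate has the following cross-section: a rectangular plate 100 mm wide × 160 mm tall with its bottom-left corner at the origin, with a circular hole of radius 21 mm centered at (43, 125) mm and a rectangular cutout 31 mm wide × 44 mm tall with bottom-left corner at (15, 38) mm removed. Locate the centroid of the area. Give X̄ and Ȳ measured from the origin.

plate: A = 100 × 160 = 16000.00, centroid at (50.00, 80.00).
hole 1: A = −π·21² = -1385.44, centroid at (43.00, 125.00).
hole 2: A = −(31 × 44) = -1364.00, centroid at (30.50, 60.00).
ΣA = 13250.56 mm², ΣAX̄ = 698823.98 mm³, ΣAȲ = 1024979.70 mm³.
X̄ = 698823.98/13250.56 = 52.74 mm; Ȳ = 1024979.70/13250.56 = 77.35 mm.

X̄ = 52.74 mm, Ȳ = 77.35 mm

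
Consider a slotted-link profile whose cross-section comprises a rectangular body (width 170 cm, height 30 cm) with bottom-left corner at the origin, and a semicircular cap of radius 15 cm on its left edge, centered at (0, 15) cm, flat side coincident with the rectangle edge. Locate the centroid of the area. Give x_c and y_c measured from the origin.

Part | A | x̄ᵢ | ȳᵢ | A·x̄ᵢ | A·ȳᵢ
rectangular body | 5100.00 | 85.00 | 15.00 | 433500.00 | 76500.00
semicircular end | 353.43 | -6.37 | 15.00 | -2250.00 | 5301.44
Σ | 5453.43 |  |  | 431250.00 | 81801.44
x_c = 431250.00 / 5453.43 = 79.08 cm
y_c = 81801.44 / 5453.43 = 15.00 cm

x_c = 79.08 cm, y_c = 15.00 cm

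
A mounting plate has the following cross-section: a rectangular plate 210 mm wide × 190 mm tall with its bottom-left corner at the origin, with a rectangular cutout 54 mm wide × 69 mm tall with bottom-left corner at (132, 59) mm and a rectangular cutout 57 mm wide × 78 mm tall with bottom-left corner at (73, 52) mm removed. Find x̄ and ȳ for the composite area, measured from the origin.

plate: A = 210 × 190 = 39900.00, centroid at (105.00, 95.00).
hole 1: A = −(54 × 69) = -3726.00, centroid at (159.00, 93.50).
hole 2: A = −(57 × 78) = -4446.00, centroid at (101.50, 91.00).
ΣA = 31728.00 mm², ΣAx̄ = 3145797.00 mm³, ΣAȳ = 3037533.00 mm³.
x̄ = 3145797.00/31728.00 = 99.15 mm; ȳ = 3037533.00/31728.00 = 95.74 mm.

x̄ = 99.15 mm, ȳ = 95.74 mm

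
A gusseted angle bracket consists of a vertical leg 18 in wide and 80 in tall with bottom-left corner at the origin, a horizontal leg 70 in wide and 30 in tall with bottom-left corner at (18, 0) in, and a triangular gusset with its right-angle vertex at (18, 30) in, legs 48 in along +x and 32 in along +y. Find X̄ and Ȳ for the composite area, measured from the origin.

X̄ = 34.91 in, Ȳ = 27.93 in

vertical leg: A = 18 × 80 = 1440.00, centroid at (9.00, 40.00).
horizontal leg: A = 70 × 30 = 2100.00, centroid at (53.00, 15.00).
gusset: A = ½·48·32 = 768.00, centroid at (34.00, 40.67).
ΣA = 4308.00 in², ΣAX̄ = 150372.00 in³, ΣAȲ = 120332.00 in³.
X̄ = 150372.00/4308.00 = 34.91 in; Ȳ = 120332.00/4308.00 = 27.93 in.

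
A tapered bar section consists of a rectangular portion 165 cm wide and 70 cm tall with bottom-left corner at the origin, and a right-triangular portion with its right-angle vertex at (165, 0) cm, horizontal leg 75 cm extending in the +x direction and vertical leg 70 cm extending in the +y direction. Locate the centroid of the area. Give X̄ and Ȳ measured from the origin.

rectangular portion: A = 165 × 70 = 11550.00, centroid at (82.50, 35.00).
triangular portion: A = ½·75·70 = 2625.00, centroid at (190.00, 23.33).
ΣA = 14175.00 cm², ΣAX̄ = 1451625.00 cm³, ΣAȲ = 465500.00 cm³.
X̄ = 1451625.00/14175.00 = 102.41 cm; Ȳ = 465500.00/14175.00 = 32.84 cm.

X̄ = 102.41 cm, Ȳ = 32.84 cm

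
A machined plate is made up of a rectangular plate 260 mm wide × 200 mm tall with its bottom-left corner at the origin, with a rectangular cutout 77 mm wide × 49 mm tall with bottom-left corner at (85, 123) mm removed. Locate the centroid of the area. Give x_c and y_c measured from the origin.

Part | A | x̄ᵢ | ȳᵢ | A·x̄ᵢ | A·ȳᵢ
plate | 52000.00 | 130.00 | 100.00 | 6760000.00 | 5200000.00
hole | -3773.00 | 123.50 | 147.50 | -465965.50 | -556517.50
Σ | 48227.00 |  |  | 6294034.50 | 4643482.50
x_c = 6294034.50 / 48227.00 = 130.51 mm
y_c = 4643482.50 / 48227.00 = 96.28 mm

x_c = 130.51 mm, y_c = 96.28 mm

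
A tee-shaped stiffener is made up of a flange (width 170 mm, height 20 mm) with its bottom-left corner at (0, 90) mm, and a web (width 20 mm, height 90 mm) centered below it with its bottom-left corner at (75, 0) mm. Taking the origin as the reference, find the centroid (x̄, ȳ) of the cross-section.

x̄ = 85.00 mm, ȳ = 80.96 mm

web: A = 20 × 90 = 1800.00, centroid at (85.00, 45.00).
flange: A = 170 × 20 = 3400.00, centroid at (85.00, 100.00).
ΣA = 5200.00 mm²
ΣAx̄ = (1800.00)(85.00) + (3400.00)(85.00) = 442000.00 mm³
ΣAȳ = (1800.00)(45.00) + (3400.00)(100.00) = 421000.00 mm³
x̄ = 442000.00 / 5200.00 = 85.00 mm
ȳ = 421000.00 / 5200.00 = 80.96 mm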